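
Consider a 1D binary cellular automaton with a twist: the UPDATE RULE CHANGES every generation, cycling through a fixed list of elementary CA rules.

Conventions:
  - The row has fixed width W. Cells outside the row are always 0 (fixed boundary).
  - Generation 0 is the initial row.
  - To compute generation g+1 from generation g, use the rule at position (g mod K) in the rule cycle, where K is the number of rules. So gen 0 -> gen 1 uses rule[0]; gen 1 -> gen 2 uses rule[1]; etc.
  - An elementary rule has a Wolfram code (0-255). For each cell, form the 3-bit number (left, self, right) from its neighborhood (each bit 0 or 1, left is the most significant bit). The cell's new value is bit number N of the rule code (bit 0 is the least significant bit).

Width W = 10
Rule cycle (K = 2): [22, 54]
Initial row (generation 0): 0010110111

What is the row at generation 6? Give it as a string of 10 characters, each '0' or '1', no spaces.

Answer: 0001000100

Derivation:
Gen 0: 0010110111
Gen 1 (rule 22): 0110000000
Gen 2 (rule 54): 1001000000
Gen 3 (rule 22): 1111100000
Gen 4 (rule 54): 0000010000
Gen 5 (rule 22): 0000111000
Gen 6 (rule 54): 0001000100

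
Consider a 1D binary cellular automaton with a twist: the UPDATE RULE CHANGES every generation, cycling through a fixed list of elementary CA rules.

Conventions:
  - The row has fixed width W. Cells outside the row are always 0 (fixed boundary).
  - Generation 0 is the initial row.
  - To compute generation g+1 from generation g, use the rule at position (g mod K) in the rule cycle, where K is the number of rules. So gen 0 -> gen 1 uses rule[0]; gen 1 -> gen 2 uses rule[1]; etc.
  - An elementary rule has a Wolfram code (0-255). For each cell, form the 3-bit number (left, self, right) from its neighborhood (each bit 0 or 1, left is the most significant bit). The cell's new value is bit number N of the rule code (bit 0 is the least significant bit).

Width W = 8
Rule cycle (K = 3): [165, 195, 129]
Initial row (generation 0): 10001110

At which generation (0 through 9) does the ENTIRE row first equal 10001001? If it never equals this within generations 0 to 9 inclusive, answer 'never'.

Answer: never

Derivation:
Gen 0: 10001110
Gen 1 (rule 165): 10100100
Gen 2 (rule 195): 00001001
Gen 3 (rule 129): 11100000
Gen 4 (rule 165): 01001111
Gen 5 (rule 195): 10010111
Gen 6 (rule 129): 00000010
Gen 7 (rule 165): 11111010
Gen 8 (rule 195): 01111000
Gen 9 (rule 129): 00110011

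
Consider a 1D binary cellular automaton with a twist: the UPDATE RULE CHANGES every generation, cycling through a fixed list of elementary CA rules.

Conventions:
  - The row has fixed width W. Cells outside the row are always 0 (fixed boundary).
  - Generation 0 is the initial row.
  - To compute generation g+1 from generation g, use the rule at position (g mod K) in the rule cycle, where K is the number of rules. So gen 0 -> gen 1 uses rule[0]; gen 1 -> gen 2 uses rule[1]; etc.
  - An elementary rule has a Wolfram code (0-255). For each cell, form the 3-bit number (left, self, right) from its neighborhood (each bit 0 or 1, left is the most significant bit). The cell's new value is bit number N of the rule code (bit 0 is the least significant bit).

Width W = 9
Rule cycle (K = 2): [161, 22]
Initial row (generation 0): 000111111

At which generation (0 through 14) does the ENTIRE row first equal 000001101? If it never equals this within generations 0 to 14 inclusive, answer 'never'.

Gen 0: 000111111
Gen 1 (rule 161): 110011110
Gen 2 (rule 22): 001100001
Gen 3 (rule 161): 100001100
Gen 4 (rule 22): 110010010
Gen 5 (rule 161): 000000000
Gen 6 (rule 22): 000000000
Gen 7 (rule 161): 111111111
Gen 8 (rule 22): 000000000
Gen 9 (rule 161): 111111111
Gen 10 (rule 22): 000000000
Gen 11 (rule 161): 111111111
Gen 12 (rule 22): 000000000
Gen 13 (rule 161): 111111111
Gen 14 (rule 22): 000000000

Answer: never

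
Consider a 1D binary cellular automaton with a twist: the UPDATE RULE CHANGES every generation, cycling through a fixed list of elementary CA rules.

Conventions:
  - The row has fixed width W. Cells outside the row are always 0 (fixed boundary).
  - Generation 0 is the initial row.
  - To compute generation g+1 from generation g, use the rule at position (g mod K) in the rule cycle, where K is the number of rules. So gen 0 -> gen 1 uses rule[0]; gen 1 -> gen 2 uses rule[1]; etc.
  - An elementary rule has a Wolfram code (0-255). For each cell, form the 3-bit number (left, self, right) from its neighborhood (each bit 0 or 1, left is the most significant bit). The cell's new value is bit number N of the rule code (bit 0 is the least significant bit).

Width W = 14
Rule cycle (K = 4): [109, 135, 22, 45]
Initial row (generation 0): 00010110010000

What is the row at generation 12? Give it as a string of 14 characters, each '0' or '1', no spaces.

Answer: 10110111000011

Derivation:
Gen 0: 00010110010000
Gen 1 (rule 109): 11011110010111
Gen 2 (rule 135): 00001100110010
Gen 3 (rule 22): 00010011001111
Gen 4 (rule 45): 11010010001000
Gen 5 (rule 109): 11110010101011
Gen 6 (rule 135): 01100110101000
Gen 7 (rule 22): 10011000101100
Gen 8 (rule 45): 10010010111001
Gen 9 (rule 109): 10010011101001
Gen 10 (rule 135): 10110101001011
Gen 11 (rule 22): 10000101111000
Gen 12 (rule 45): 10110111000011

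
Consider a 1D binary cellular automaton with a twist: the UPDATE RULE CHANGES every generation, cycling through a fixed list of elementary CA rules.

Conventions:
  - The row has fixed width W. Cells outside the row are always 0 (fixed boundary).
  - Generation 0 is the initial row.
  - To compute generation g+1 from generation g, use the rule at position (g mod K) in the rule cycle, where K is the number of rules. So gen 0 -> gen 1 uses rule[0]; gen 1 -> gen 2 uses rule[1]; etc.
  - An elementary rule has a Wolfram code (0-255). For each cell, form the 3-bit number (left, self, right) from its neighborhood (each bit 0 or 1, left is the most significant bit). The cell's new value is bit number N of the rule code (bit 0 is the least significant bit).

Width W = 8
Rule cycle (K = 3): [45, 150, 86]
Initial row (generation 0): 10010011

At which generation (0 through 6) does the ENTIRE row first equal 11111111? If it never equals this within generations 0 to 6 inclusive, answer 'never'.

Gen 0: 10010011
Gen 1 (rule 45): 10010010
Gen 2 (rule 150): 11111111
Gen 3 (rule 86): 00000001
Gen 4 (rule 45): 11111101
Gen 5 (rule 150): 01111001
Gen 6 (rule 86): 10001111

Answer: 2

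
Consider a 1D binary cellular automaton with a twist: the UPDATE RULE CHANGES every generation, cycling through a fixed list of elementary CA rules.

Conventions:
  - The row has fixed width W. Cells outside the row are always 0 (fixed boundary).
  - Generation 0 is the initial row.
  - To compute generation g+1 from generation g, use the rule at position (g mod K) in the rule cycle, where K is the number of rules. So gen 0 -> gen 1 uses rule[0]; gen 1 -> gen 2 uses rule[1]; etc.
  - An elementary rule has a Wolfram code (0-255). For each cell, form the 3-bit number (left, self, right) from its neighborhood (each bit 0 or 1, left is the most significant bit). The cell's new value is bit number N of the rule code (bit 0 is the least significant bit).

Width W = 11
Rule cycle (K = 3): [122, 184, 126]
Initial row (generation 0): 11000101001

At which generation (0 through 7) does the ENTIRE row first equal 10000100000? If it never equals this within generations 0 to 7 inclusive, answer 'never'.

Gen 0: 11000101001
Gen 1 (rule 122): 11101010110
Gen 2 (rule 184): 11010101101
Gen 3 (rule 126): 11111111111
Gen 4 (rule 122): 10000000001
Gen 5 (rule 184): 01000000000
Gen 6 (rule 126): 11100000000
Gen 7 (rule 122): 10110000000

Answer: never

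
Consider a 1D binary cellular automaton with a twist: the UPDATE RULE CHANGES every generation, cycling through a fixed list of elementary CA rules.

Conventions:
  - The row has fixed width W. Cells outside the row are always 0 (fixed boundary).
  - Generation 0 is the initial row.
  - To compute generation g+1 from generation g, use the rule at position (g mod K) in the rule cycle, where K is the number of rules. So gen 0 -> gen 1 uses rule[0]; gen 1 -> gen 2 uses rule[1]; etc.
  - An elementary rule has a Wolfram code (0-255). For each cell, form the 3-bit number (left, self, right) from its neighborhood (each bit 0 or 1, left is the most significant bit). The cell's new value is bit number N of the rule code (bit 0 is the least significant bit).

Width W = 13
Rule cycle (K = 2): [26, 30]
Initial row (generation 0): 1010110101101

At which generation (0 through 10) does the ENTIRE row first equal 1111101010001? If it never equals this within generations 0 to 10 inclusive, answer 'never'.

Gen 0: 1010110101101
Gen 1 (rule 26): 0000100001000
Gen 2 (rule 30): 0001110011100
Gen 3 (rule 26): 0011001110010
Gen 4 (rule 30): 0110111001111
Gen 5 (rule 26): 1100100111000
Gen 6 (rule 30): 1011111100100
Gen 7 (rule 26): 0010000011010
Gen 8 (rule 30): 0111000110011
Gen 9 (rule 26): 1100101101110
Gen 10 (rule 30): 1011101001001

Answer: never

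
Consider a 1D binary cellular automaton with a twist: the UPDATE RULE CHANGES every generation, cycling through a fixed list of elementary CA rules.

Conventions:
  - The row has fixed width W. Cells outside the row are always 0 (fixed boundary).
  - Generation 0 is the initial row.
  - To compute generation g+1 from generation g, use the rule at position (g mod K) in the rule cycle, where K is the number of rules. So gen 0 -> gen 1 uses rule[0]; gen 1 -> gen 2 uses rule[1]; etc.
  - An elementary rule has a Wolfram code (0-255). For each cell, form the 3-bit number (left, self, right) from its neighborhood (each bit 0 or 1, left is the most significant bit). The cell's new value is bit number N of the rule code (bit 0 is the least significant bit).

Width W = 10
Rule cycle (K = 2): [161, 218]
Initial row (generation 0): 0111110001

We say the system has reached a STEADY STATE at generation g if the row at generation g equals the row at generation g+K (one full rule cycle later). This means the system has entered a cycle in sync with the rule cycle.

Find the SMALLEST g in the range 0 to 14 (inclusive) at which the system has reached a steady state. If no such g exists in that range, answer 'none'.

Gen 0: 0111110001
Gen 1 (rule 161): 0011100100
Gen 2 (rule 218): 0111111010
Gen 3 (rule 161): 0011110100
Gen 4 (rule 218): 0111110010
Gen 5 (rule 161): 0011100000
Gen 6 (rule 218): 0111110000
Gen 7 (rule 161): 0011100111
Gen 8 (rule 218): 0111111111
Gen 9 (rule 161): 0011111110
Gen 10 (rule 218): 0111111111
Gen 11 (rule 161): 0011111110
Gen 12 (rule 218): 0111111111
Gen 13 (rule 161): 0011111110
Gen 14 (rule 218): 0111111111
Gen 15 (rule 161): 0011111110
Gen 16 (rule 218): 0111111111

Answer: 8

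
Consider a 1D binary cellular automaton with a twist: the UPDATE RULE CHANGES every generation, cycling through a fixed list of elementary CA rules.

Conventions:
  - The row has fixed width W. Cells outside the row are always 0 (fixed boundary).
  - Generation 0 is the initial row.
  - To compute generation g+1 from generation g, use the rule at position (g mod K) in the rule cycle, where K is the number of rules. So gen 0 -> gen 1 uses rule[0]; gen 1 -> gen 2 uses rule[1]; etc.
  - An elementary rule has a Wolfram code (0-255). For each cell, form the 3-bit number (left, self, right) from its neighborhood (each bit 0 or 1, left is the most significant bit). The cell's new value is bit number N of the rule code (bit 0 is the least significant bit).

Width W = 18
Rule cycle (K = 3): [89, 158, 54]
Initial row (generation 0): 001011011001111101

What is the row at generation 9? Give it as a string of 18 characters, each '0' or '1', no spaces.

Answer: 001000100100011111

Derivation:
Gen 0: 001011011001111101
Gen 1 (rule 89): 100011011101000100
Gen 2 (rule 158): 110110011001101110
Gen 3 (rule 54): 001001100110010001
Gen 4 (rule 89): 100101110111001100
Gen 5 (rule 158): 111101100110111010
Gen 6 (rule 54): 000010011001000111
Gen 7 (rule 89): 111001011100110101
Gen 8 (rule 158): 110111011011100101
Gen 9 (rule 54): 001000100100011111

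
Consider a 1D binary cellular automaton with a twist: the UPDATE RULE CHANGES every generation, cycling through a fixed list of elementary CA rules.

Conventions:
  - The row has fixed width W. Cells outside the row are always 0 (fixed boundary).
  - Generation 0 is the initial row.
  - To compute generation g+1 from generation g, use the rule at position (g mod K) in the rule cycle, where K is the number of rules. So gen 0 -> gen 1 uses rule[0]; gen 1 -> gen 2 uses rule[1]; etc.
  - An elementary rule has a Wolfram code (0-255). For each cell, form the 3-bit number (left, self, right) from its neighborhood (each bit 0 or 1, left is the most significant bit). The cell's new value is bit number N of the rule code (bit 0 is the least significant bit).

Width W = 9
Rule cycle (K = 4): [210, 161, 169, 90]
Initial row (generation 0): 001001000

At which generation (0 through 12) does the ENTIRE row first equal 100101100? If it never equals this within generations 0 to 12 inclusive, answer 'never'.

Gen 0: 001001000
Gen 1 (rule 210): 010110100
Gen 2 (rule 161): 001001001
Gen 3 (rule 169): 100000000
Gen 4 (rule 90): 010000000
Gen 5 (rule 210): 101000000
Gen 6 (rule 161): 010011111
Gen 7 (rule 169): 000011110
Gen 8 (rule 90): 000110011
Gen 9 (rule 210): 001011101
Gen 10 (rule 161): 100101010
Gen 11 (rule 169): 000010100
Gen 12 (rule 90): 000100010

Answer: never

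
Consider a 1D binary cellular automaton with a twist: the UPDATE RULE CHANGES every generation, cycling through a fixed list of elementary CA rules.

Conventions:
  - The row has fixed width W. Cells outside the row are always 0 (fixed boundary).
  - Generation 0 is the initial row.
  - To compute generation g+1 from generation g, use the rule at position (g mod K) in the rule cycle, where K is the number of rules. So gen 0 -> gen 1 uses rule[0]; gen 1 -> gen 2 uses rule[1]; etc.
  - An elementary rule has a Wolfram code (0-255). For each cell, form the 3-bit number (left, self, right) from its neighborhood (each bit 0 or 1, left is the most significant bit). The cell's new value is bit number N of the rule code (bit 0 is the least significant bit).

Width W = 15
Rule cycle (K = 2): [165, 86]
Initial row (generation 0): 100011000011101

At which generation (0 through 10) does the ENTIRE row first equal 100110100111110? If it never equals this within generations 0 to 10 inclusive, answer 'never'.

Gen 0: 100011000011101
Gen 1 (rule 165): 101000011001011
Gen 2 (rule 86): 101100101111001
Gen 3 (rule 165): 110000110110001
Gen 4 (rule 86): 011001010011011
Gen 5 (rule 165): 000001110000100
Gen 6 (rule 86): 000010011001110
Gen 7 (rule 165): 111010000000100
Gen 8 (rule 86): 001011000001110
Gen 9 (rule 165): 101100011100100
Gen 10 (rule 86): 100110100111110

Answer: 10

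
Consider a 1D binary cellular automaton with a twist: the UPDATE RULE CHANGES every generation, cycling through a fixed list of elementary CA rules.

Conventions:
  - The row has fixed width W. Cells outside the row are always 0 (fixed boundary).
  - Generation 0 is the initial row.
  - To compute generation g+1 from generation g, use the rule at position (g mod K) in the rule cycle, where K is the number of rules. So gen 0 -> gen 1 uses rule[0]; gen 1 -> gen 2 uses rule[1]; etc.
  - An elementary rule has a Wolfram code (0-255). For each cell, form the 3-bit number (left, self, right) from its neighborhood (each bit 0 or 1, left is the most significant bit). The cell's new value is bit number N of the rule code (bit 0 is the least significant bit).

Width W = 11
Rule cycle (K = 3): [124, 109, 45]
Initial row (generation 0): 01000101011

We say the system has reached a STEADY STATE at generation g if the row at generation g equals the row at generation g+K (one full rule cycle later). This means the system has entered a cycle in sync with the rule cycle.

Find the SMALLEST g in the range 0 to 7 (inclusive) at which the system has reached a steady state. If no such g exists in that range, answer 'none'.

Answer: 1

Derivation:
Gen 0: 01000101011
Gen 1 (rule 124): 01100111111
Gen 2 (rule 109): 01100100001
Gen 3 (rule 45): 01000101101
Gen 4 (rule 124): 01100111111
Gen 5 (rule 109): 01100100001
Gen 6 (rule 45): 01000101101
Gen 7 (rule 124): 01100111111
Gen 8 (rule 109): 01100100001
Gen 9 (rule 45): 01000101101
Gen 10 (rule 124): 01100111111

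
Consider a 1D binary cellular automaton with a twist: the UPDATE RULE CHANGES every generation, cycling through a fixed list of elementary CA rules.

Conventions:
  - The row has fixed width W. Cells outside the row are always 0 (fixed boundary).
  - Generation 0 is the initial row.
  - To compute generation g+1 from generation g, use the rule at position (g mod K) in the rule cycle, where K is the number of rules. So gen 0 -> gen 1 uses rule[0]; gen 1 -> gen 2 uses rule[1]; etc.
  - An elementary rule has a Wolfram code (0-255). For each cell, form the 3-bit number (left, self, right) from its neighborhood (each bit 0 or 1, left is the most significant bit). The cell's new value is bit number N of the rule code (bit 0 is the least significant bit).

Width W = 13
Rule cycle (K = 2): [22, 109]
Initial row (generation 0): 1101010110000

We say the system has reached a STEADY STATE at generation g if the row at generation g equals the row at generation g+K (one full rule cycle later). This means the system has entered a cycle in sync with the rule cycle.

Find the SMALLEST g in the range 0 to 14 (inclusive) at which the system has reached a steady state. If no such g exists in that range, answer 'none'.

Gen 0: 1101010110000
Gen 1 (rule 22): 0001010001000
Gen 2 (rule 109): 1101110101011
Gen 3 (rule 22): 0000000101000
Gen 4 (rule 109): 1111110111011
Gen 5 (rule 22): 0000000000000
Gen 6 (rule 109): 1111111111111
Gen 7 (rule 22): 0000000000000
Gen 8 (rule 109): 1111111111111
Gen 9 (rule 22): 0000000000000
Gen 10 (rule 109): 1111111111111
Gen 11 (rule 22): 0000000000000
Gen 12 (rule 109): 1111111111111
Gen 13 (rule 22): 0000000000000
Gen 14 (rule 109): 1111111111111
Gen 15 (rule 22): 0000000000000
Gen 16 (rule 109): 1111111111111

Answer: 5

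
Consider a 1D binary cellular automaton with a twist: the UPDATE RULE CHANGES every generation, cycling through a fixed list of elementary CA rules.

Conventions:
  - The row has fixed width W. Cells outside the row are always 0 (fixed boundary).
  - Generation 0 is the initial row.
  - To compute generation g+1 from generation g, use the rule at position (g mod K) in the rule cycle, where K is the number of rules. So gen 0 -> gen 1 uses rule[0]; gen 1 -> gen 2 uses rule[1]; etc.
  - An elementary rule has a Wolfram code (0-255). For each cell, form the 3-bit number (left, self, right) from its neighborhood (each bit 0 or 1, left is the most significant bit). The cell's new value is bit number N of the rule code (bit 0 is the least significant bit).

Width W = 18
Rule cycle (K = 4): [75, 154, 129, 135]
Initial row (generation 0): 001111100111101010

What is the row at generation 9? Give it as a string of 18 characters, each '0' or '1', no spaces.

Answer: 101010000010110001

Derivation:
Gen 0: 001111100111101010
Gen 1 (rule 75): 111000101100100000
Gen 2 (rule 154): 110101001011010000
Gen 3 (rule 129): 000000000000000111
Gen 4 (rule 135): 111111111111111010
Gen 5 (rule 75): 100000000000001000
Gen 6 (rule 154): 010000000000010100
Gen 7 (rule 129): 000111111111000001
Gen 8 (rule 135): 111011111110011111
Gen 9 (rule 75): 101010000010110001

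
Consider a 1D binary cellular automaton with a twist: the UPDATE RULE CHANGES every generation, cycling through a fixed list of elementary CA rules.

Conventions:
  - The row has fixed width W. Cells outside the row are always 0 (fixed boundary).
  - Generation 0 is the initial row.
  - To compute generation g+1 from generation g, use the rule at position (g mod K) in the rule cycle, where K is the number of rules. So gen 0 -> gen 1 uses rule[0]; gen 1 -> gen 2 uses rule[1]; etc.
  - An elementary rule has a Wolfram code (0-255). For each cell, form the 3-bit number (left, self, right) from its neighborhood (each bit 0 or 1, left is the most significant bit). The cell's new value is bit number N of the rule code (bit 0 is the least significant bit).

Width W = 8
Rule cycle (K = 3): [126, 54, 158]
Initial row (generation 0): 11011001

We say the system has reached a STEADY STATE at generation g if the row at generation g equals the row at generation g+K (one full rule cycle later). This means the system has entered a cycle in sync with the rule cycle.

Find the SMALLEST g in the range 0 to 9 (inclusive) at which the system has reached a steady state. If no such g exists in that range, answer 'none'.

Gen 0: 11011001
Gen 1 (rule 126): 11111111
Gen 2 (rule 54): 00000000
Gen 3 (rule 158): 00000000
Gen 4 (rule 126): 00000000
Gen 5 (rule 54): 00000000
Gen 6 (rule 158): 00000000
Gen 7 (rule 126): 00000000
Gen 8 (rule 54): 00000000
Gen 9 (rule 158): 00000000
Gen 10 (rule 126): 00000000
Gen 11 (rule 54): 00000000
Gen 12 (rule 158): 00000000

Answer: 2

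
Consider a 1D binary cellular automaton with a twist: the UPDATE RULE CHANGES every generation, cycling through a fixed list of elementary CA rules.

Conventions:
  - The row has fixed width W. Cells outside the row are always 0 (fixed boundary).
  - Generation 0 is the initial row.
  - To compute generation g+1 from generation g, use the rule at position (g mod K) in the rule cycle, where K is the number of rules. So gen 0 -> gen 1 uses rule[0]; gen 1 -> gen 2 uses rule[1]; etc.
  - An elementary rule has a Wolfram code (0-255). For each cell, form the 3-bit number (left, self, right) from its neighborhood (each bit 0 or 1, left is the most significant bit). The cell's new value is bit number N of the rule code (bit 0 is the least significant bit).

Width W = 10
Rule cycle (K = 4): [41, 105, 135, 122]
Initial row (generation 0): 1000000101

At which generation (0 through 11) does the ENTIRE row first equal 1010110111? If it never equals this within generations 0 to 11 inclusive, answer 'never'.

Answer: 3

Derivation:
Gen 0: 1000000101
Gen 1 (rule 41): 0011110010
Gen 2 (rule 105): 1010010000
Gen 3 (rule 135): 1010110111
Gen 4 (rule 122): 0101111101
Gen 5 (rule 41): 0011000010
Gen 6 (rule 105): 1011011000
Gen 7 (rule 135): 1000000011
Gen 8 (rule 122): 0100000111
Gen 9 (rule 41): 0001110100
Gen 10 (rule 105): 1101011001
Gen 11 (rule 135): 0001000011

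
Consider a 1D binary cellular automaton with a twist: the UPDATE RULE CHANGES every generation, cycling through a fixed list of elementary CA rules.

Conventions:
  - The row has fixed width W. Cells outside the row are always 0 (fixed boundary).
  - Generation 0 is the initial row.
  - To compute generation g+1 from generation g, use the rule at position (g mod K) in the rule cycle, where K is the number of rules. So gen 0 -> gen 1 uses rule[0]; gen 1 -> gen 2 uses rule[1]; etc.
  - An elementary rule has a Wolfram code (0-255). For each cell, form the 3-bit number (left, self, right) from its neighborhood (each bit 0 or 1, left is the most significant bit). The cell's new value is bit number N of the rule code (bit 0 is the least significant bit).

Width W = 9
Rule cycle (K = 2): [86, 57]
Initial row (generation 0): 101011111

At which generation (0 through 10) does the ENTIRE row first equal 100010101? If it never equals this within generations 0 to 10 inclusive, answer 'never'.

Gen 0: 101011111
Gen 1 (rule 86): 101000001
Gen 2 (rule 57): 010111100
Gen 3 (rule 86): 110000110
Gen 4 (rule 57): 101110101
Gen 5 (rule 86): 100010101
Gen 6 (rule 57): 011001010
Gen 7 (rule 86): 101111011
Gen 8 (rule 57): 011000110
Gen 9 (rule 86): 101101011
Gen 10 (rule 57): 011010110

Answer: 5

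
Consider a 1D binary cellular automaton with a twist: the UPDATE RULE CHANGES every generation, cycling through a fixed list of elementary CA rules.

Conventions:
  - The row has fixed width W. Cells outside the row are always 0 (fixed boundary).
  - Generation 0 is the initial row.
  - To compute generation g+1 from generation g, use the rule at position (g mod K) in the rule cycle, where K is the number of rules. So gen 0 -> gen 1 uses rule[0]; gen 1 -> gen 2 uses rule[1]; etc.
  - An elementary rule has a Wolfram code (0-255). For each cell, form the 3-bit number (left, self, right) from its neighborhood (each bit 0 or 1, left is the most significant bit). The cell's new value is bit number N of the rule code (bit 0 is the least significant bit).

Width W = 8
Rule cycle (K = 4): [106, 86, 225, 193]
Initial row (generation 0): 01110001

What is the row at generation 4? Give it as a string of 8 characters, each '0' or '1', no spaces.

Answer: 10000111

Derivation:
Gen 0: 01110001
Gen 1 (rule 106): 11010010
Gen 2 (rule 86): 01011111
Gen 3 (rule 225): 00101111
Gen 4 (rule 193): 10000111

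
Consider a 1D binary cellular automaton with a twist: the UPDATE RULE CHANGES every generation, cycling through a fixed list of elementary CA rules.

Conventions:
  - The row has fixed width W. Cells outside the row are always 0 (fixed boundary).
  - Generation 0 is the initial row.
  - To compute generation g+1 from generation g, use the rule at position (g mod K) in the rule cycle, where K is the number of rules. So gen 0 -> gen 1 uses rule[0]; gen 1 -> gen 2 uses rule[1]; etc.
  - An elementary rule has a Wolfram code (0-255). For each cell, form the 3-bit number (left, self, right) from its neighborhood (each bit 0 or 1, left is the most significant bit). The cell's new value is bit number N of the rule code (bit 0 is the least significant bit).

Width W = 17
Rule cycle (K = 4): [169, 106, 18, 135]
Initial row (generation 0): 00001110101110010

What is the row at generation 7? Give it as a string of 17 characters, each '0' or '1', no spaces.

Answer: 01000000001000001

Derivation:
Gen 0: 00001110101110010
Gen 1 (rule 169): 11101101011100000
Gen 2 (rule 106): 10111110110100000
Gen 3 (rule 18): 00000000000010000
Gen 4 (rule 135): 11111111111110111
Gen 5 (rule 169): 11111111111101110
Gen 6 (rule 106): 10000000000111010
Gen 7 (rule 18): 01000000001000001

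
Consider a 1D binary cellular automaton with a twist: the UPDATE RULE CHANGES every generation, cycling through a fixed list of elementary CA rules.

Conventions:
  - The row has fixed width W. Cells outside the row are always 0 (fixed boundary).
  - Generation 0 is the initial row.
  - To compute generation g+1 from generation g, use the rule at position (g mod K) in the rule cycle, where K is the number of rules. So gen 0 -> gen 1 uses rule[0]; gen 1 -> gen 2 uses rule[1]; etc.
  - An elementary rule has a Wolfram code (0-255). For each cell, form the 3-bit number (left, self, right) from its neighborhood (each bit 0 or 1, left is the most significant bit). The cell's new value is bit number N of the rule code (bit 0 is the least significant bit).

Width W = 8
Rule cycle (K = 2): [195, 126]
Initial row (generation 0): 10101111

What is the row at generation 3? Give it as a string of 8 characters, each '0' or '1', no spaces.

Answer: 11110100

Derivation:
Gen 0: 10101111
Gen 1 (rule 195): 00000111
Gen 2 (rule 126): 00001101
Gen 3 (rule 195): 11110100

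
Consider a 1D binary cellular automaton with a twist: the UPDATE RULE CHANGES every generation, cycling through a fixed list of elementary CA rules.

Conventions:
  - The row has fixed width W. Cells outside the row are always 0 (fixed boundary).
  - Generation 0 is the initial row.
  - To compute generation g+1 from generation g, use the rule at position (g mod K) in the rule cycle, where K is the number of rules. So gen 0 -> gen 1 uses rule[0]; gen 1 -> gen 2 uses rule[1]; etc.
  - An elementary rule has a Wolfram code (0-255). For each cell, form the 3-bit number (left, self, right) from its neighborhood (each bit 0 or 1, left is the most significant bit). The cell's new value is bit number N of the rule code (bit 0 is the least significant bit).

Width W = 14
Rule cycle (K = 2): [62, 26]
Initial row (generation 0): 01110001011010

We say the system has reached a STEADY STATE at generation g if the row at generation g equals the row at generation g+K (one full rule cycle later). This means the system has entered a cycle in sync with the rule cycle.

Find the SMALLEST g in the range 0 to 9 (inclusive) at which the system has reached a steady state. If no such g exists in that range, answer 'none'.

Gen 0: 01110001011010
Gen 1 (rule 62): 11001011110111
Gen 2 (rule 26): 10110010000100
Gen 3 (rule 62): 11101111001110
Gen 4 (rule 26): 10001000111001
Gen 5 (rule 62): 11011101100111
Gen 6 (rule 26): 10010001011100
Gen 7 (rule 62): 11111011110010
Gen 8 (rule 26): 10000010001101
Gen 9 (rule 62): 11000111011011
Gen 10 (rule 26): 10101100010010
Gen 11 (rule 62): 11111010111111

Answer: none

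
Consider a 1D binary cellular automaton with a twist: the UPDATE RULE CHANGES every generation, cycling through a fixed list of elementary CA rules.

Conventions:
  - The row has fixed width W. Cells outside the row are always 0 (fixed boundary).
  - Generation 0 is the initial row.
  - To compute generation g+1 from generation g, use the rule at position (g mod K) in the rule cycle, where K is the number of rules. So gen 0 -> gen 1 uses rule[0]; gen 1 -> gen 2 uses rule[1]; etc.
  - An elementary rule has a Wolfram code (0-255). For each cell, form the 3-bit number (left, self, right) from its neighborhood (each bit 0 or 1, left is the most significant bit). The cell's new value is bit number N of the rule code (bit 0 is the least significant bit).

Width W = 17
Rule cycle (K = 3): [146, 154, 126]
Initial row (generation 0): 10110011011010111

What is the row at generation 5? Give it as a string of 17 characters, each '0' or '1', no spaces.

Answer: 10011100010100101

Derivation:
Gen 0: 10110011011010111
Gen 1 (rule 146): 00001100000000010
Gen 2 (rule 154): 00011010000000101
Gen 3 (rule 126): 00111111000001111
Gen 4 (rule 146): 01011110100010110
Gen 5 (rule 154): 10011100010100101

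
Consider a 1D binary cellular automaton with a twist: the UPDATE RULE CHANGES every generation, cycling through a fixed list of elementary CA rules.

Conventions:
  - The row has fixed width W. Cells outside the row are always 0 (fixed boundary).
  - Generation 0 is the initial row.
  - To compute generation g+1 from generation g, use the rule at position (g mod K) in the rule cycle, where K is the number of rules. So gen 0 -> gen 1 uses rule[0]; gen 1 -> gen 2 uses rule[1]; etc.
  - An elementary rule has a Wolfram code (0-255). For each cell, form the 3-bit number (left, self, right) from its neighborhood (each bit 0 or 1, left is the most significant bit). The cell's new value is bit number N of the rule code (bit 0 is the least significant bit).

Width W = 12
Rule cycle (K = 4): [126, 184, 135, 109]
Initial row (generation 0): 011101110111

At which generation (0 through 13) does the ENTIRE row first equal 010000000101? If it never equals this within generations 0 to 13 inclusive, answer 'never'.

Answer: 8

Derivation:
Gen 0: 011101110111
Gen 1 (rule 126): 110111011101
Gen 2 (rule 184): 101110111010
Gen 3 (rule 135): 100100010010
Gen 4 (rule 109): 100101010010
Gen 5 (rule 126): 111111111111
Gen 6 (rule 184): 111111111110
Gen 7 (rule 135): 011111111100
Gen 8 (rule 109): 010000000101
Gen 9 (rule 126): 111000001111
Gen 10 (rule 184): 110100001110
Gen 11 (rule 135): 000101110100
Gen 12 (rule 109): 110111011101
Gen 13 (rule 126): 111101110111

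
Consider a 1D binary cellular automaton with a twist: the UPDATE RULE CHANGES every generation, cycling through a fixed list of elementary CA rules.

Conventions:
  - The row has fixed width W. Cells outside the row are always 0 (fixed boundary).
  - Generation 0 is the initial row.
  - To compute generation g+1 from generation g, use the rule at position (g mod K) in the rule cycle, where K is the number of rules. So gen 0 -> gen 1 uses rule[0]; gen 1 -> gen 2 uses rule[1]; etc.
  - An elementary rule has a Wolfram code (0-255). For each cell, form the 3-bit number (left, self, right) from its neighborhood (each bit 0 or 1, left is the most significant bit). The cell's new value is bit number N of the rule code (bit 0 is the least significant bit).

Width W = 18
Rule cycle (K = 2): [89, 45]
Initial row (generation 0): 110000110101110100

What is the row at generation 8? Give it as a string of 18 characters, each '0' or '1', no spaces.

Answer: 101110000101110001

Derivation:
Gen 0: 110000110101110100
Gen 1 (rule 89): 111110110001010011
Gen 2 (rule 45): 100001100101110010
Gen 3 (rule 89): 011101110001011001
Gen 4 (rule 45): 010011000101110001
Gen 5 (rule 89): 001011110001011100
Gen 6 (rule 45): 101110000101110001
Gen 7 (rule 89): 001011110001011100
Gen 8 (rule 45): 101110000101110001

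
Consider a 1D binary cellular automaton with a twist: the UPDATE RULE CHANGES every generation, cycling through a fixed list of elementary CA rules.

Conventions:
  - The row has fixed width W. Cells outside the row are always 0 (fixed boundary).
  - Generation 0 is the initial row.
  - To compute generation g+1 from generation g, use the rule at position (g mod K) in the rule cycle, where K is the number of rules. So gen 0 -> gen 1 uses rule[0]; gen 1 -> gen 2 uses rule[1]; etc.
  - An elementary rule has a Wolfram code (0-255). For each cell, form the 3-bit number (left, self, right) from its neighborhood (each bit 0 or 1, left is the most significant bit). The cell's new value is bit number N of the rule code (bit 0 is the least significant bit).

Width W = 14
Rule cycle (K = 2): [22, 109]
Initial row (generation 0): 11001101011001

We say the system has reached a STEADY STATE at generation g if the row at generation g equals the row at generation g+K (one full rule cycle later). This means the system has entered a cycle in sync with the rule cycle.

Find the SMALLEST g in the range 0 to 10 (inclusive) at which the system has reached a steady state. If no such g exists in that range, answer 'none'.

Gen 0: 11001101011001
Gen 1 (rule 22): 00110001000111
Gen 2 (rule 109): 10110101010101
Gen 3 (rule 22): 10000101010101
Gen 4 (rule 109): 10110111111111
Gen 5 (rule 22): 10000000000000
Gen 6 (rule 109): 10111111111111
Gen 7 (rule 22): 10000000000000
Gen 8 (rule 109): 10111111111111
Gen 9 (rule 22): 10000000000000
Gen 10 (rule 109): 10111111111111
Gen 11 (rule 22): 10000000000000
Gen 12 (rule 109): 10111111111111

Answer: 5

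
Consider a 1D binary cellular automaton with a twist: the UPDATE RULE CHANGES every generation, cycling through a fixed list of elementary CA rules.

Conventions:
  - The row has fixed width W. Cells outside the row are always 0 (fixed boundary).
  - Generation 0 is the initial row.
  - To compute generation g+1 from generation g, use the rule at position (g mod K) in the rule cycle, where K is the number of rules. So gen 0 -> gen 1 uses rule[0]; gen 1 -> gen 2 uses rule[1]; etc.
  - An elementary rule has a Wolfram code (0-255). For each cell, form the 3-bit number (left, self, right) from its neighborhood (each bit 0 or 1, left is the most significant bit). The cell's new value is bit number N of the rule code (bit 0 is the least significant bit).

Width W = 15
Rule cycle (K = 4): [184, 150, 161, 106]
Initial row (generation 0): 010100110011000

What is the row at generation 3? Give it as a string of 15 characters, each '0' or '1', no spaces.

Answer: 000101010101000

Derivation:
Gen 0: 010100110011000
Gen 1 (rule 184): 001010101010100
Gen 2 (rule 150): 011010101010110
Gen 3 (rule 161): 000101010101000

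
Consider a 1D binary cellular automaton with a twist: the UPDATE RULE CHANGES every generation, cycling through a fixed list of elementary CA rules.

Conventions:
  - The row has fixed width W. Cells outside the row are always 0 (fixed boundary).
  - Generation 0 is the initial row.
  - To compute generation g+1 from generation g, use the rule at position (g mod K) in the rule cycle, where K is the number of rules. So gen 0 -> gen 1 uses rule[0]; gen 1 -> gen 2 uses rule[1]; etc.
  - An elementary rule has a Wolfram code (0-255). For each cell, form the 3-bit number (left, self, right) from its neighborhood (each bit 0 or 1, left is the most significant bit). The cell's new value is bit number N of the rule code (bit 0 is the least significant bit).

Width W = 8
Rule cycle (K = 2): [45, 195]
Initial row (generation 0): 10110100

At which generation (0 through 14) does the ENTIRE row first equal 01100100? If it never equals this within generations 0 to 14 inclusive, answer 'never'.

Answer: 2

Derivation:
Gen 0: 10110100
Gen 1 (rule 45): 11101101
Gen 2 (rule 195): 01100100
Gen 3 (rule 45): 01000101
Gen 4 (rule 195): 10011000
Gen 5 (rule 45): 10010011
Gen 6 (rule 195): 00100101
Gen 7 (rule 45): 10100111
Gen 8 (rule 195): 00001011
Gen 9 (rule 45): 11101110
Gen 10 (rule 195): 01100110
Gen 11 (rule 45): 01000100
Gen 12 (rule 195): 10011001
Gen 13 (rule 45): 10010001
Gen 14 (rule 195): 00100110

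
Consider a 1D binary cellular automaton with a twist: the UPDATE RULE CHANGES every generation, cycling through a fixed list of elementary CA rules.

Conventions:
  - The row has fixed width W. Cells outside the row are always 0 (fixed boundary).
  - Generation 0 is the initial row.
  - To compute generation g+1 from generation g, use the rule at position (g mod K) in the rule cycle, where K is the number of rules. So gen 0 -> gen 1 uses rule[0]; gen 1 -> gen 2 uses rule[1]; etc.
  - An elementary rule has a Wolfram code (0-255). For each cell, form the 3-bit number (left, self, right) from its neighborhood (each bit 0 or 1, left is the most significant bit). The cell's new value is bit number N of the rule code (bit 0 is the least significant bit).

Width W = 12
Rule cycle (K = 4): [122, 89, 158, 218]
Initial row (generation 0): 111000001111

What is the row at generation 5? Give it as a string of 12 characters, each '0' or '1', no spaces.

Answer: 100000001110

Derivation:
Gen 0: 111000001111
Gen 1 (rule 122): 101100011001
Gen 2 (rule 89): 001111011100
Gen 3 (rule 158): 011110011010
Gen 4 (rule 218): 111111111001
Gen 5 (rule 122): 100000001110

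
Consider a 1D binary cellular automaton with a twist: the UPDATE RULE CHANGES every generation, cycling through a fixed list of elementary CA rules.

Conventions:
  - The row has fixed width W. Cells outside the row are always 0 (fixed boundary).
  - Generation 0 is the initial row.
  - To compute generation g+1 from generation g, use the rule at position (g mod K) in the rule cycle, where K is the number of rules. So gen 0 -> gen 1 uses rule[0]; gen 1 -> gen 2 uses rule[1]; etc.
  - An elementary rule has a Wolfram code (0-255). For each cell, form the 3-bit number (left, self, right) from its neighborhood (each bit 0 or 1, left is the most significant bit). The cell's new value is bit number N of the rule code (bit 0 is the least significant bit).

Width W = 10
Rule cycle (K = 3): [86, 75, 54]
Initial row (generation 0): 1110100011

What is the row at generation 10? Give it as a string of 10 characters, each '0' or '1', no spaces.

Gen 0: 1110100011
Gen 1 (rule 86): 0010110101
Gen 2 (rule 75): 1100110000
Gen 3 (rule 54): 0011001000
Gen 4 (rule 86): 0101111100
Gen 5 (rule 75): 1001000101
Gen 6 (rule 54): 1111101111
Gen 7 (rule 86): 0000100001
Gen 8 (rule 75): 1111001110
Gen 9 (rule 54): 0000110001
Gen 10 (rule 86): 0001011011

Answer: 0001011011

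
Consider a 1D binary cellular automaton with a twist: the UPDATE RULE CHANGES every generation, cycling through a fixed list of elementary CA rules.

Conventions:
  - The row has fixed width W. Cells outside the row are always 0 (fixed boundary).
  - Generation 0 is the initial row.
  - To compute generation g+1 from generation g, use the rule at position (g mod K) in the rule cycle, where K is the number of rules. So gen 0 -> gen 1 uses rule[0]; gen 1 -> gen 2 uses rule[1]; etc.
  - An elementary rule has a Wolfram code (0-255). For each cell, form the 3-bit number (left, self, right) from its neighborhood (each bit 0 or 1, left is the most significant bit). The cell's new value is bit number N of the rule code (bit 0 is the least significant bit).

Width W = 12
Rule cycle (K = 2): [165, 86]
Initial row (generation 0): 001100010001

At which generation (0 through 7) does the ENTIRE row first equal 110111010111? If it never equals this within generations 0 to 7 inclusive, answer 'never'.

Gen 0: 001100010001
Gen 1 (rule 165): 100001010101
Gen 2 (rule 86): 110011010101
Gen 3 (rule 165): 000000111111
Gen 4 (rule 86): 000001000001
Gen 5 (rule 165): 111101011101
Gen 6 (rule 86): 000101000101
Gen 7 (rule 165): 110111010111

Answer: 7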